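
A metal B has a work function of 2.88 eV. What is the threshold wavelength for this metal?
430.50 nm

The threshold wavelength is when the photon energy equals the work function:
hc/λ₀ = φ

Solving for λ₀:
λ₀ = hc/φ = (6.626×10⁻³⁴ J·s)(3×10⁸ m/s) / (2.88 eV × 1.602×10⁻¹⁹ J/eV)
λ₀ = 430.50 nm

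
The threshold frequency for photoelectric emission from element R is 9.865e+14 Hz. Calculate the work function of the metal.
4.08 eV

At the threshold frequency, photon energy equals work function:
φ = hf₀

Calculating:
φ = (6.626×10⁻³⁴ J·s)(9.865e+14 Hz)
φ = 4.08 eV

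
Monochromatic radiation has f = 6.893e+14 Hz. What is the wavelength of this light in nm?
434.92 nm

Using the wave equation: c = fλ

Solving for wavelength:
λ = c/f = (3×10⁸ m/s) / (6.893e+14 Hz)
λ = 434.92 nm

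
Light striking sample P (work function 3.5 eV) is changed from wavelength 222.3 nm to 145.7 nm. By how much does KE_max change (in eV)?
2.9322 eV

Using Einstein's equation: KE_max = hc/λ - φ

For λ₁ = 222.3 nm:
KE₁ = hc/λ₁ - φ = 5.5773 - 3.5 = 2.0773 eV

For λ₂ = 145.7 nm:
KE₂ = hc/λ₂ - φ = 8.5096 - 3.5 = 5.0096 eV

Change in KE:
ΔKE = KE₂ - KE₁ = 5.0096 - 2.0773 = 2.9322 eV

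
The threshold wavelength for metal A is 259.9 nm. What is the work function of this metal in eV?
4.77 eV

At the threshold wavelength, photon energy equals work function:
φ = hc/λ₀

Calculating:
φ = (6.626×10⁻³⁴ J·s)(3×10⁸ m/s) / (259.9×10⁻⁹ m)
φ = 4.77 eV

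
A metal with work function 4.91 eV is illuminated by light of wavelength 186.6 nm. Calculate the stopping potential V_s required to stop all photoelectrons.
1.7344 V

The stopping potential V_s satisfies: eV_s = KE_max

First, find KE_max using Einstein's equation:
E_photon = hc/λ = 6.6444 eV
KE_max = E_photon - φ = 6.6444 - 4.91 = 1.7344 eV

Since eV_s = KE_max:
V_s = KE_max/e = 1.7344 V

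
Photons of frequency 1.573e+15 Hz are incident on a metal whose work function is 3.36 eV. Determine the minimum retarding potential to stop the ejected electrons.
3.1454 V

The stopping potential V_s satisfies: eV_s = KE_max

First, find KE_max using Einstein's equation:
E_photon = hf = (6.626×10⁻³⁴ J·s)(1.573e+15 Hz) = 6.5054 eV
KE_max = E_photon - φ = 6.5054 - 3.36 = 3.1454 eV

Since eV_s = KE_max:
V_s = KE_max/e = 3.1454 V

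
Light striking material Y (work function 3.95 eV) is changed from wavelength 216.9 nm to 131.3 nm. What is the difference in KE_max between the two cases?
3.7266 eV

Using Einstein's equation: KE_max = hc/λ - φ

For λ₁ = 216.9 nm:
KE₁ = hc/λ₁ - φ = 5.7162 - 3.95 = 1.7662 eV

For λ₂ = 131.3 nm:
KE₂ = hc/λ₂ - φ = 9.4428 - 3.95 = 5.4928 eV

Change in KE:
ΔKE = KE₂ - KE₁ = 5.4928 - 1.7662 = 3.7266 eV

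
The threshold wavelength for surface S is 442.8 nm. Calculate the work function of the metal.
2.80 eV

At the threshold wavelength, photon energy equals work function:
φ = hc/λ₀

Calculating:
φ = (6.626×10⁻³⁴ J·s)(3×10⁸ m/s) / (442.8×10⁻⁹ m)
φ = 2.80 eV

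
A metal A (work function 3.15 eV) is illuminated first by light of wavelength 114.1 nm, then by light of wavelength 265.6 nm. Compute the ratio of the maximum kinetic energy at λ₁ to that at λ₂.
5.0829

Using Einstein's equation: KE_max = hc/λ - φ

For λ₁ = 114.1 nm:
E₁ = hc/λ₁ = 10.8663 eV
KE₁ = E₁ - φ = 10.8663 - 3.15 = 7.7163 eV

For λ₂ = 265.6 nm:
E₂ = hc/λ₂ = 4.6681 eV
KE₂ = E₂ - φ = 4.6681 - 3.15 = 1.5181 eV

Ratio: KE₁/KE₂ = 7.7163/1.5181 = 5.0829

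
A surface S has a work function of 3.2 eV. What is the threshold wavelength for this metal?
387.45 nm

The threshold wavelength is when the photon energy equals the work function:
hc/λ₀ = φ

Solving for λ₀:
λ₀ = hc/φ = (6.626×10⁻³⁴ J·s)(3×10⁸ m/s) / (3.2 eV × 1.602×10⁻¹⁹ J/eV)
λ₀ = 387.45 nm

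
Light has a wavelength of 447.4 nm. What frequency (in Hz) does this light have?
6.7008e+14 Hz

Using the wave equation: c = fλ

Solving for frequency:
f = c/λ = (3×10⁸ m/s) / (447.4×10⁻⁹ m)
f = 6.7008e+14 Hz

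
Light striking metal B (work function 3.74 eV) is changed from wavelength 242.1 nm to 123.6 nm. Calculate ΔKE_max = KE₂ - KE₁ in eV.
4.9099 eV

Using Einstein's equation: KE_max = hc/λ - φ

For λ₁ = 242.1 nm:
KE₁ = hc/λ₁ - φ = 5.1212 - 3.74 = 1.3812 eV

For λ₂ = 123.6 nm:
KE₂ = hc/λ₂ - φ = 10.0311 - 3.74 = 6.2911 eV

Change in KE:
ΔKE = KE₂ - KE₁ = 6.2911 - 1.3812 = 4.9099 eV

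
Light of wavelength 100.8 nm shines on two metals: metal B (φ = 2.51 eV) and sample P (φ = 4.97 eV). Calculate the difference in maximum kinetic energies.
2.4600 eV

Using KE_max = hc/λ - φ for each metal:

Photon energy: E = hc/λ = 12.3000 eV

For metal B (φ₁ = 2.51 eV):
KE₁ = E - φ₁ = 12.3000 - 2.51 = 9.7900 eV

For sample P (φ₂ = 4.97 eV):
KE₂ = E - φ₂ = 12.3000 - 4.97 = 7.3300 eV

Difference:
ΔKE = KE₁ - KE₂ = 9.7900 - 7.3300 = 2.4600 eV

Note: The difference equals the difference in work functions: 4.97 - 2.51 = 2.46 eV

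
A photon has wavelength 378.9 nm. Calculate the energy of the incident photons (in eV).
3.2722 eV

Using E = hf = hc/λ:

E = hc/λ = (6.626×10⁻³⁴ J·s)(3×10⁸ m/s) / (378.9×10⁻⁹ m)
E = 3.2722 eV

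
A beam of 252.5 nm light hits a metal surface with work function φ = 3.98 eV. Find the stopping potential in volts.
0.9303 V

The stopping potential V_s satisfies: eV_s = KE_max

First, find KE_max using Einstein's equation:
E_photon = hc/λ = 4.9103 eV
KE_max = E_photon - φ = 4.9103 - 3.98 = 0.9303 eV

Since eV_s = KE_max:
V_s = KE_max/e = 0.9303 V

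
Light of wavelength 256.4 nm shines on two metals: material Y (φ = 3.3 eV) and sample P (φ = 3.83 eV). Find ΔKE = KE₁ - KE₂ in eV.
0.5300 eV

Using KE_max = hc/λ - φ for each metal:

Photon energy: E = hc/λ = 4.8356 eV

For material Y (φ₁ = 3.3 eV):
KE₁ = E - φ₁ = 4.8356 - 3.3 = 1.5356 eV

For sample P (φ₂ = 3.83 eV):
KE₂ = E - φ₂ = 4.8356 - 3.83 = 1.0056 eV

Difference:
ΔKE = KE₁ - KE₂ = 1.5356 - 1.0056 = 0.5300 eV

Note: The difference equals the difference in work functions: 3.83 - 3.3 = 0.53 eV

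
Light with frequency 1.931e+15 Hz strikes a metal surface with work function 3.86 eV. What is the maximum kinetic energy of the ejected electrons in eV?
4.1260 eV

Using Einstein's photoelectric equation: KE_max = hf - φ

First, calculate the photon energy:
E_photon = hf = (6.626×10⁻³⁴ J·s)(1.931e+15 Hz)
E_photon = 7.9860 eV

Then, the maximum kinetic energy:
KE_max = E_photon - φ = 7.9860 eV - 3.86 eV = 4.1260 eV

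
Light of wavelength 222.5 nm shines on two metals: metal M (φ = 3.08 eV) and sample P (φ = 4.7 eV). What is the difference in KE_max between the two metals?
1.6200 eV

Using KE_max = hc/λ - φ for each metal:

Photon energy: E = hc/λ = 5.5723 eV

For metal M (φ₁ = 3.08 eV):
KE₁ = E - φ₁ = 5.5723 - 3.08 = 2.4923 eV

For sample P (φ₂ = 4.7 eV):
KE₂ = E - φ₂ = 5.5723 - 4.7 = 0.8723 eV

Difference:
ΔKE = KE₁ - KE₂ = 2.4923 - 0.8723 = 1.6200 eV

Note: The difference equals the difference in work functions: 4.7 - 3.08 = 1.62 eV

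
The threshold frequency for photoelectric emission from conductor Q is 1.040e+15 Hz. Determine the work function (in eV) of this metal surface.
4.30 eV

At the threshold frequency, photon energy equals work function:
φ = hf₀

Calculating:
φ = (6.626×10⁻³⁴ J·s)(1.040e+15 Hz)
φ = 4.30 eV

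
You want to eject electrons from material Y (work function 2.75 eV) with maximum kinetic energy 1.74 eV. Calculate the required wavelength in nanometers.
276.13 nm

From Einstein's equation: KE_max = hc/λ - φ

Rearranging for λ:
hc/λ = KE_max + φ
λ = hc/(KE_max + φ)

Required photon energy:
E_photon = KE_max + φ = 1.74 + 2.75 = 4.49 eV

Required wavelength:
λ = hc/E_photon = (6.626×10⁻³⁴)(3×10⁸) / (4.49 × 1.602×10⁻¹⁹)
λ = 276.13 nm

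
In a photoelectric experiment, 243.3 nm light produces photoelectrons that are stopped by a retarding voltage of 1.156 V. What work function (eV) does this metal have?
3.94 eV

The stopping potential gives the maximum kinetic energy: KE_max = eV_s = 1.156 eV

From Einstein's photoelectric equation: KE_max = hc/λ - φ
Rearranging: φ = hc/λ - KE_max

Calculate photon energy:
E_photon = hc/λ = (6.626×10⁻³⁴ J·s)(3×10⁸ m/s) / (243.3×10⁻⁹ m) = 5.0959 eV

Therefore:
φ = 5.0959 - 1.156 = 3.94 eV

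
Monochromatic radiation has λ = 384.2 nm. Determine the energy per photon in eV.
3.2271 eV

Using E = hf = hc/λ:

E = hc/λ = (6.626×10⁻³⁴ J·s)(3×10⁸ m/s) / (384.2×10⁻⁹ m)
E = 3.2271 eV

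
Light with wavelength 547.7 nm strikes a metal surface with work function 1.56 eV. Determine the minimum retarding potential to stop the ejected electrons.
0.7037 V

The stopping potential V_s satisfies: eV_s = KE_max

First, find KE_max using Einstein's equation:
E_photon = hc/λ = 2.2637 eV
KE_max = E_photon - φ = 2.2637 - 1.56 = 0.7037 eV

Since eV_s = KE_max:
V_s = KE_max/e = 0.7037 V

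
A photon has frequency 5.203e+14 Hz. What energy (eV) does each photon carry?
2.1518 eV

Using E = hf:

E = hf = (6.626×10⁻³⁴ J·s)(5.203e+14 Hz)
E = 2.1518 eV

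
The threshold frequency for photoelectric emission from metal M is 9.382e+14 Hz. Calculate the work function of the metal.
3.88 eV

At the threshold frequency, photon energy equals work function:
φ = hf₀

Calculating:
φ = (6.626×10⁻³⁴ J·s)(9.382e+14 Hz)
φ = 3.88 eV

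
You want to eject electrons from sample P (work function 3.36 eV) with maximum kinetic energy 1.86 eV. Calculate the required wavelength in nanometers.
237.52 nm

From Einstein's equation: KE_max = hc/λ - φ

Rearranging for λ:
hc/λ = KE_max + φ
λ = hc/(KE_max + φ)

Required photon energy:
E_photon = KE_max + φ = 1.86 + 3.36 = 5.22 eV

Required wavelength:
λ = hc/E_photon = (6.626×10⁻³⁴)(3×10⁸) / (5.22 × 1.602×10⁻¹⁹)
λ = 237.52 nm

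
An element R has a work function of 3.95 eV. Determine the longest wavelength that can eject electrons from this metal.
313.88 nm

The threshold wavelength is when the photon energy equals the work function:
hc/λ₀ = φ

Solving for λ₀:
λ₀ = hc/φ = (6.626×10⁻³⁴ J·s)(3×10⁸ m/s) / (3.95 eV × 1.602×10⁻¹⁹ J/eV)
λ₀ = 313.88 nm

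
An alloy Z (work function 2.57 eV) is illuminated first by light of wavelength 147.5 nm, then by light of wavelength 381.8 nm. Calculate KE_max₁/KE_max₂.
8.6154

Using Einstein's equation: KE_max = hc/λ - φ

For λ₁ = 147.5 nm:
E₁ = hc/λ₁ = 8.4057 eV
KE₁ = E₁ - φ = 8.4057 - 2.57 = 5.8357 eV

For λ₂ = 381.8 nm:
E₂ = hc/λ₂ = 3.2474 eV
KE₂ = E₂ - φ = 3.2474 - 2.57 = 0.6774 eV

Ratio: KE₁/KE₂ = 5.8357/0.6774 = 8.6154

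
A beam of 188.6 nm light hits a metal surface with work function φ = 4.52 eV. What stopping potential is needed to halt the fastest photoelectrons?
2.0539 V

The stopping potential V_s satisfies: eV_s = KE_max

First, find KE_max using Einstein's equation:
E_photon = hc/λ = 6.5739 eV
KE_max = E_photon - φ = 6.5739 - 4.52 = 2.0539 eV

Since eV_s = KE_max:
V_s = KE_max/e = 2.0539 V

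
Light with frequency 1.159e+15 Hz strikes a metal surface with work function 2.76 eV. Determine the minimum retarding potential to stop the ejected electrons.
2.0332 V

The stopping potential V_s satisfies: eV_s = KE_max

First, find KE_max using Einstein's equation:
E_photon = hf = (6.626×10⁻³⁴ J·s)(1.159e+15 Hz) = 4.7932 eV
KE_max = E_photon - φ = 4.7932 - 2.76 = 2.0332 eV

Since eV_s = KE_max:
V_s = KE_max/e = 2.0332 V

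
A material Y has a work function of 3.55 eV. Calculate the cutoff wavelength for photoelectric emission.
349.25 nm

The threshold wavelength is when the photon energy equals the work function:
hc/λ₀ = φ

Solving for λ₀:
λ₀ = hc/φ = (6.626×10⁻³⁴ J·s)(3×10⁸ m/s) / (3.55 eV × 1.602×10⁻¹⁹ J/eV)
λ₀ = 349.25 nm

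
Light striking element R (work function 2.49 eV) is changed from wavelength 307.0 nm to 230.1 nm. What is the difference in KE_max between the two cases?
1.3497 eV

Using Einstein's equation: KE_max = hc/λ - φ

For λ₁ = 307.0 nm:
KE₁ = hc/λ₁ - φ = 4.0386 - 2.49 = 1.5486 eV

For λ₂ = 230.1 nm:
KE₂ = hc/λ₂ - φ = 5.3883 - 2.49 = 2.8983 eV

Change in KE:
ΔKE = KE₂ - KE₁ = 2.8983 - 1.5486 = 1.3497 eV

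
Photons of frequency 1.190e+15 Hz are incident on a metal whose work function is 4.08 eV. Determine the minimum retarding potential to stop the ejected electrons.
0.8414 V

The stopping potential V_s satisfies: eV_s = KE_max

First, find KE_max using Einstein's equation:
E_photon = hf = (6.626×10⁻³⁴ J·s)(1.190e+15 Hz) = 4.9214 eV
KE_max = E_photon - φ = 4.9214 - 4.08 = 0.8414 eV

Since eV_s = KE_max:
V_s = KE_max/e = 0.8414 V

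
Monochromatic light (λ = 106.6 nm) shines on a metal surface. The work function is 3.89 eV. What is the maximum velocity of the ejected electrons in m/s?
1.6501e+06 m/s

First, find the maximum kinetic energy:
E_photon = hc/λ = 11.6308 eV
KE_max = E_photon - φ = 11.6308 - 3.89 = 7.7408 eV

Convert to Joules: KE_max = 7.7408 × 1.602×10⁻¹⁹ J = 1.2402e-18 J

Then use KE = ½mv² to find velocity:
v = √(2·KE/m) = √(2 × 1.2402e-18 J / 9.109e-31 kg)
v = 1.6501e+06 m/s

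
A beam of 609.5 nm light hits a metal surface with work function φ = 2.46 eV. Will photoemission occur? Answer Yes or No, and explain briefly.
No

For photoemission, the photon energy must exceed the work function.

Photon energy: E = hc/λ = 2.0342 eV
Work function: φ = 2.46 eV

Since E_photon (2.0342 eV) < φ (2.46 eV), photoemission will NOT occur.
The threshold wavelength is λ₀ = hc/φ = 504.0 nm.
Since 609.5 nm > 504.0 nm, the photons lack sufficient energy.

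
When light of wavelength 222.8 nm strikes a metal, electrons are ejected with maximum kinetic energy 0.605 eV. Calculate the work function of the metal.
4.96 eV

From Einstein's photoelectric equation: KE_max = hf - φ = hc/λ - φ

Rearranging for φ:
φ = hc/λ - KE_max

Calculate photon energy:
E_photon = hc/λ = 5.5648 eV

Therefore:
φ = 5.5648 - 0.605 = 4.96 eV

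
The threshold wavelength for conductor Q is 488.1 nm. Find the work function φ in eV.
2.54 eV

At the threshold wavelength, photon energy equals work function:
φ = hc/λ₀

Calculating:
φ = (6.626×10⁻³⁴ J·s)(3×10⁸ m/s) / (488.1×10⁻⁹ m)
φ = 2.54 eV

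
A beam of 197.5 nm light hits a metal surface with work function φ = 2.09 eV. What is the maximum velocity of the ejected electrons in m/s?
1.2137e+06 m/s

First, find the maximum kinetic energy:
E_photon = hc/λ = 6.2777 eV
KE_max = E_photon - φ = 6.2777 - 2.09 = 4.1877 eV

Convert to Joules: KE_max = 4.1877 × 1.602×10⁻¹⁹ J = 6.7094e-19 J

Then use KE = ½mv² to find velocity:
v = √(2·KE/m) = √(2 × 6.7094e-19 J / 9.109e-31 kg)
v = 1.2137e+06 m/s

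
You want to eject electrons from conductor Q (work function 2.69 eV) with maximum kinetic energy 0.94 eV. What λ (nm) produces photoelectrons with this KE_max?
341.55 nm

From Einstein's equation: KE_max = hc/λ - φ

Rearranging for λ:
hc/λ = KE_max + φ
λ = hc/(KE_max + φ)

Required photon energy:
E_photon = KE_max + φ = 0.94 + 2.69 = 3.63 eV

Required wavelength:
λ = hc/E_photon = (6.626×10⁻³⁴)(3×10⁸) / (3.63 × 1.602×10⁻¹⁹)
λ = 341.55 nm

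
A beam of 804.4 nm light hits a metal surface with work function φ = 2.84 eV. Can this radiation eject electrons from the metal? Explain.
No

For photoemission, the photon energy must exceed the work function.

Photon energy: E = hc/λ = 1.5413 eV
Work function: φ = 2.84 eV

Since E_photon (1.5413 eV) < φ (2.84 eV), photoemission will NOT occur.
The threshold wavelength is λ₀ = hc/φ = 436.6 nm.
Since 804.4 nm > 436.6 nm, the photons lack sufficient energy.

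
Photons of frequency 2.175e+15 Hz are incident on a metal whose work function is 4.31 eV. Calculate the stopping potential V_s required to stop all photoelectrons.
4.6851 V

The stopping potential V_s satisfies: eV_s = KE_max

First, find KE_max using Einstein's equation:
E_photon = hf = (6.626×10⁻³⁴ J·s)(2.175e+15 Hz) = 8.9951 eV
KE_max = E_photon - φ = 8.9951 - 4.31 = 4.6851 eV

Since eV_s = KE_max:
V_s = KE_max/e = 4.6851 V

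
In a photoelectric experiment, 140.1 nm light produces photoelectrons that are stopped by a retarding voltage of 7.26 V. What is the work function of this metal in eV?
1.59 eV

The stopping potential gives the maximum kinetic energy: KE_max = eV_s = 7.26 eV

From Einstein's photoelectric equation: KE_max = hc/λ - φ
Rearranging: φ = hc/λ - KE_max

Calculate photon energy:
E_photon = hc/λ = (6.626×10⁻³⁴ J·s)(3×10⁸ m/s) / (140.1×10⁻⁹ m) = 8.8497 eV

Therefore:
φ = 8.8497 - 7.26 = 1.59 eV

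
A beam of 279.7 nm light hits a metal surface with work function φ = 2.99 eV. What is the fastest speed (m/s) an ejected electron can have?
7.1240e+05 m/s

First, find the maximum kinetic energy:
E_photon = hc/λ = 4.4328 eV
KE_max = E_photon - φ = 4.4328 - 2.99 = 1.4428 eV

Convert to Joules: KE_max = 1.4428 × 1.602×10⁻¹⁹ J = 2.3116e-19 J

Then use KE = ½mv² to find velocity:
v = √(2·KE/m) = √(2 × 2.3116e-19 J / 9.109e-31 kg)
v = 7.1240e+05 m/s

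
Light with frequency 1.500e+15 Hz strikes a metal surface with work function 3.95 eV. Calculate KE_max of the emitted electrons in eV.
2.2535 eV

Using Einstein's photoelectric equation: KE_max = hf - φ

First, calculate the photon energy:
E_photon = hf = (6.626×10⁻³⁴ J·s)(1.500e+15 Hz)
E_photon = 6.2035 eV

Then, the maximum kinetic energy:
KE_max = E_photon - φ = 6.2035 eV - 3.95 eV = 2.2535 eV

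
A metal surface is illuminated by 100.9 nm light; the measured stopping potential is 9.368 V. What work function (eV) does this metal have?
2.92 eV

The stopping potential gives the maximum kinetic energy: KE_max = eV_s = 9.368 eV

From Einstein's photoelectric equation: KE_max = hc/λ - φ
Rearranging: φ = hc/λ - KE_max

Calculate photon energy:
E_photon = hc/λ = (6.626×10⁻³⁴ J·s)(3×10⁸ m/s) / (100.9×10⁻⁹ m) = 12.2878 eV

Therefore:
φ = 12.2878 - 9.368 = 2.92 eV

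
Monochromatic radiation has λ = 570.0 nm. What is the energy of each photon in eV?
2.1752 eV

Using E = hf = hc/λ:

E = hc/λ = (6.626×10⁻³⁴ J·s)(3×10⁸ m/s) / (570.0×10⁻⁹ m)
E = 2.1752 eV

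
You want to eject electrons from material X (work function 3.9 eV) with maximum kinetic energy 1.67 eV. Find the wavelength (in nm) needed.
222.59 nm

From Einstein's equation: KE_max = hc/λ - φ

Rearranging for λ:
hc/λ = KE_max + φ
λ = hc/(KE_max + φ)

Required photon energy:
E_photon = KE_max + φ = 1.67 + 3.9 = 5.57 eV

Required wavelength:
λ = hc/E_photon = (6.626×10⁻³⁴)(3×10⁸) / (5.57 × 1.602×10⁻¹⁹)
λ = 222.59 nm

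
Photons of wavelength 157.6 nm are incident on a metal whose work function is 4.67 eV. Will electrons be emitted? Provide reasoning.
Yes

For photoemission, the photon energy must exceed the work function.

Photon energy: E = hc/λ = 7.8670 eV
Work function: φ = 4.67 eV

Since E_photon (7.8670 eV) > φ (4.67 eV), photoemission WILL occur.
The threshold wavelength is λ₀ = hc/φ = 265.5 nm.
Since 157.6 nm < 265.5 nm, the light has sufficient energy.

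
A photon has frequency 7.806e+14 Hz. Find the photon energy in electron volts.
3.2283 eV

Using E = hf:

E = hf = (6.626×10⁻³⁴ J·s)(7.806e+14 Hz)
E = 3.2283 eV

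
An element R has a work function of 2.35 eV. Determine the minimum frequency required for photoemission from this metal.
5.6823e+14 Hz

The threshold frequency is when the photon energy equals the work function:
hf₀ = φ

Solving for f₀:
f₀ = φ/h = (2.35 eV × 1.602×10⁻¹⁹ J/eV) / (6.626×10⁻³⁴ J·s)
f₀ = 5.6823e+14 Hz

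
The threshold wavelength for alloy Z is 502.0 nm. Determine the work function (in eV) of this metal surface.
2.47 eV

At the threshold wavelength, photon energy equals work function:
φ = hc/λ₀

Calculating:
φ = (6.626×10⁻³⁴ J·s)(3×10⁸ m/s) / (502.0×10⁻⁹ m)
φ = 2.47 eV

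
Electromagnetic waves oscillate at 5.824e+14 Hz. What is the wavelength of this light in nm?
514.75 nm

Using the wave equation: c = fλ

Solving for wavelength:
λ = c/f = (3×10⁸ m/s) / (5.824e+14 Hz)
λ = 514.75 nm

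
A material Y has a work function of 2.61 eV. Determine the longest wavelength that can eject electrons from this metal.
475.04 nm

The threshold wavelength is when the photon energy equals the work function:
hc/λ₀ = φ

Solving for λ₀:
λ₀ = hc/φ = (6.626×10⁻³⁴ J·s)(3×10⁸ m/s) / (2.61 eV × 1.602×10⁻¹⁹ J/eV)
λ₀ = 475.04 nm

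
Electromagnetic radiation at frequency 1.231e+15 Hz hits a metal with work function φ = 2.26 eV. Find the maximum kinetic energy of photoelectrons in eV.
2.8310 eV

Using Einstein's photoelectric equation: KE_max = hf - φ

First, calculate the photon energy:
E_photon = hf = (6.626×10⁻³⁴ J·s)(1.231e+15 Hz)
E_photon = 5.0910 eV

Then, the maximum kinetic energy:
KE_max = E_photon - φ = 5.0910 eV - 2.26 eV = 2.8310 eV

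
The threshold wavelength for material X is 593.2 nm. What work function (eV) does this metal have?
2.09 eV

At the threshold wavelength, photon energy equals work function:
φ = hc/λ₀

Calculating:
φ = (6.626×10⁻³⁴ J·s)(3×10⁸ m/s) / (593.2×10⁻⁹ m)
φ = 2.09 eV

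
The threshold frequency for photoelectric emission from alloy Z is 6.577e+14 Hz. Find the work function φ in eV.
2.72 eV

At the threshold frequency, photon energy equals work function:
φ = hf₀

Calculating:
φ = (6.626×10⁻³⁴ J·s)(6.577e+14 Hz)
φ = 2.72 eV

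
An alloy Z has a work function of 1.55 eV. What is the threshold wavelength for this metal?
799.90 nm

The threshold wavelength is when the photon energy equals the work function:
hc/λ₀ = φ

Solving for λ₀:
λ₀ = hc/φ = (6.626×10⁻³⁴ J·s)(3×10⁸ m/s) / (1.55 eV × 1.602×10⁻¹⁹ J/eV)
λ₀ = 799.90 nm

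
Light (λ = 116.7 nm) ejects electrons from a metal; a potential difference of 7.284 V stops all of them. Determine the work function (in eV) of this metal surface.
3.34 eV

The stopping potential gives the maximum kinetic energy: KE_max = eV_s = 7.284 eV

From Einstein's photoelectric equation: KE_max = hc/λ - φ
Rearranging: φ = hc/λ - KE_max

Calculate photon energy:
E_photon = hc/λ = (6.626×10⁻³⁴ J·s)(3×10⁸ m/s) / (116.7×10⁻⁹ m) = 10.6242 eV

Therefore:
φ = 10.6242 - 7.284 = 3.34 eV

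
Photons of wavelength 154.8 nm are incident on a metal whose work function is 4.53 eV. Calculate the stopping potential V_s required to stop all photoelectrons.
3.4793 V

The stopping potential V_s satisfies: eV_s = KE_max

First, find KE_max using Einstein's equation:
E_photon = hc/λ = 8.0093 eV
KE_max = E_photon - φ = 8.0093 - 4.53 = 3.4793 eV

Since eV_s = KE_max:
V_s = KE_max/e = 3.4793 V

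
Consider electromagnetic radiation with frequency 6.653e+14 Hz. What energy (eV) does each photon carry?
2.7515 eV

Using E = hf:

E = hf = (6.626×10⁻³⁴ J·s)(6.653e+14 Hz)
E = 2.7515 eV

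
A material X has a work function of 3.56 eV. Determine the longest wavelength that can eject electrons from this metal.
348.27 nm

The threshold wavelength is when the photon energy equals the work function:
hc/λ₀ = φ

Solving for λ₀:
λ₀ = hc/φ = (6.626×10⁻³⁴ J·s)(3×10⁸ m/s) / (3.56 eV × 1.602×10⁻¹⁹ J/eV)
λ₀ = 348.27 nm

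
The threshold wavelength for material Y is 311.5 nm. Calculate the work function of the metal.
3.98 eV

At the threshold wavelength, photon energy equals work function:
φ = hc/λ₀

Calculating:
φ = (6.626×10⁻³⁴ J·s)(3×10⁸ m/s) / (311.5×10⁻⁹ m)
φ = 3.98 eV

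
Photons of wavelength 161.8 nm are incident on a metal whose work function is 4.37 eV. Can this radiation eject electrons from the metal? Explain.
Yes

For photoemission, the photon energy must exceed the work function.

Photon energy: E = hc/λ = 7.6628 eV
Work function: φ = 4.37 eV

Since E_photon (7.6628 eV) > φ (4.37 eV), photoemission WILL occur.
The threshold wavelength is λ₀ = hc/φ = 283.7 nm.
Since 161.8 nm < 283.7 nm, the light has sufficient energy.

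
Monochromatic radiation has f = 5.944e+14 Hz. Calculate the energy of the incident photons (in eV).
2.4582 eV

Using E = hf:

E = hf = (6.626×10⁻³⁴ J·s)(5.944e+14 Hz)
E = 2.4582 eV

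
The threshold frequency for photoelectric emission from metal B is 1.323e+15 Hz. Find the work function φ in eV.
5.47 eV

At the threshold frequency, photon energy equals work function:
φ = hf₀

Calculating:
φ = (6.626×10⁻³⁴ J·s)(1.323e+15 Hz)
φ = 5.47 eV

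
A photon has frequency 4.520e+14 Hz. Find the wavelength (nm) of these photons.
663.26 nm

Using the wave equation: c = fλ

Solving for wavelength:
λ = c/f = (3×10⁸ m/s) / (4.520e+14 Hz)
λ = 663.26 nm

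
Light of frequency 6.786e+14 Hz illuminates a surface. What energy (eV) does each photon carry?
2.8065 eV

Using E = hf:

E = hf = (6.626×10⁻³⁴ J·s)(6.786e+14 Hz)
E = 2.8065 eV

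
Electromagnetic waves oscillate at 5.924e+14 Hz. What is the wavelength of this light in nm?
506.06 nm

Using the wave equation: c = fλ

Solving for wavelength:
λ = c/f = (3×10⁸ m/s) / (5.924e+14 Hz)
λ = 506.06 nm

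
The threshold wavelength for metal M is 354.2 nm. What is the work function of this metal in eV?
3.50 eV

At the threshold wavelength, photon energy equals work function:
φ = hc/λ₀

Calculating:
φ = (6.626×10⁻³⁴ J·s)(3×10⁸ m/s) / (354.2×10⁻⁹ m)
φ = 3.50 eV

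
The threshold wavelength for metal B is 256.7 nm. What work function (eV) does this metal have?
4.83 eV

At the threshold wavelength, photon energy equals work function:
φ = hc/λ₀

Calculating:
φ = (6.626×10⁻³⁴ J·s)(3×10⁸ m/s) / (256.7×10⁻⁹ m)
φ = 4.83 eV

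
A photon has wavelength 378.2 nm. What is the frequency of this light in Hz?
7.9268e+14 Hz

Using the wave equation: c = fλ

Solving for frequency:
f = c/λ = (3×10⁸ m/s) / (378.2×10⁻⁹ m)
f = 7.9268e+14 Hz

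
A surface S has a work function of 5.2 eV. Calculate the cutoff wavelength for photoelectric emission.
238.43 nm

The threshold wavelength is when the photon energy equals the work function:
hc/λ₀ = φ

Solving for λ₀:
λ₀ = hc/φ = (6.626×10⁻³⁴ J·s)(3×10⁸ m/s) / (5.2 eV × 1.602×10⁻¹⁹ J/eV)
λ₀ = 238.43 nm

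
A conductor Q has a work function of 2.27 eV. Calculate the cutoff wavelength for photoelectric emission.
546.19 nm

The threshold wavelength is when the photon energy equals the work function:
hc/λ₀ = φ

Solving for λ₀:
λ₀ = hc/φ = (6.626×10⁻³⁴ J·s)(3×10⁸ m/s) / (2.27 eV × 1.602×10⁻¹⁹ J/eV)
λ₀ = 546.19 nm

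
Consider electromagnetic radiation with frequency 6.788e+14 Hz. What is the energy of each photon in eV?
2.8073 eV

Using E = hf:

E = hf = (6.626×10⁻³⁴ J·s)(6.788e+14 Hz)
E = 2.8073 eV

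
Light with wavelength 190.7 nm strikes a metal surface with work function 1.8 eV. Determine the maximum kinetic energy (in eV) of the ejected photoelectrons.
4.7015 eV

Using Einstein's photoelectric equation: KE_max = hf - φ = hc/λ - φ

First, calculate the photon energy:
E_photon = hc/λ = (6.626×10⁻³⁴ J·s)(3×10⁸ m/s) / (190.7×10⁻⁹ m)
E_photon = 6.5015 eV

Then, the maximum kinetic energy:
KE_max = E_photon - φ = 6.5015 eV - 1.8 eV = 4.7015 eV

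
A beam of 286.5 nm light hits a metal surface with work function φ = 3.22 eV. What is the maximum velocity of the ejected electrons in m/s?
6.2418e+05 m/s

First, find the maximum kinetic energy:
E_photon = hc/λ = 4.3275 eV
KE_max = E_photon - φ = 4.3275 - 3.22 = 1.1075 eV

Convert to Joules: KE_max = 1.1075 × 1.602×10⁻¹⁹ J = 1.7745e-19 J

Then use KE = ½mv² to find velocity:
v = √(2·KE/m) = √(2 × 1.7745e-19 J / 9.109e-31 kg)
v = 6.2418e+05 m/s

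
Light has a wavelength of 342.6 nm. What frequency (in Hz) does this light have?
8.7505e+14 Hz

Using the wave equation: c = fλ

Solving for frequency:
f = c/λ = (3×10⁸ m/s) / (342.6×10⁻⁹ m)
f = 8.7505e+14 Hz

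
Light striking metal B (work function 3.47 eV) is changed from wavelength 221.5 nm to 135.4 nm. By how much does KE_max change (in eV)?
3.5594 eV

Using Einstein's equation: KE_max = hc/λ - φ

For λ₁ = 221.5 nm:
KE₁ = hc/λ₁ - φ = 5.5975 - 3.47 = 2.1275 eV

For λ₂ = 135.4 nm:
KE₂ = hc/λ₂ - φ = 9.1569 - 3.47 = 5.6869 eV

Change in KE:
ΔKE = KE₂ - KE₁ = 5.6869 - 2.1275 = 3.5594 eV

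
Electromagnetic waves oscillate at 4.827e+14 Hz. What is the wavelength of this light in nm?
621.07 nm

Using the wave equation: c = fλ

Solving for wavelength:
λ = c/f = (3×10⁸ m/s) / (4.827e+14 Hz)
λ = 621.07 nm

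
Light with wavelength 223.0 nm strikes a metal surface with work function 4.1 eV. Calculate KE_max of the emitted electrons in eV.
1.4598 eV

Using Einstein's photoelectric equation: KE_max = hf - φ = hc/λ - φ

First, calculate the photon energy:
E_photon = hc/λ = (6.626×10⁻³⁴ J·s)(3×10⁸ m/s) / (223.0×10⁻⁹ m)
E_photon = 5.5598 eV

Then, the maximum kinetic energy:
KE_max = E_photon - φ = 5.5598 eV - 4.1 eV = 1.4598 eV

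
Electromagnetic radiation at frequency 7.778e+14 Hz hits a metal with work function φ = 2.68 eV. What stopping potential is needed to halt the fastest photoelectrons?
0.5367 V

The stopping potential V_s satisfies: eV_s = KE_max

First, find KE_max using Einstein's equation:
E_photon = hf = (6.626×10⁻³⁴ J·s)(7.778e+14 Hz) = 3.2167 eV
KE_max = E_photon - φ = 3.2167 - 2.68 = 0.5367 eV

Since eV_s = KE_max:
V_s = KE_max/e = 0.5367 V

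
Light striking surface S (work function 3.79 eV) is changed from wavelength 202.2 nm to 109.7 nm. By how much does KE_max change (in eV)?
5.1704 eV

Using Einstein's equation: KE_max = hc/λ - φ

For λ₁ = 202.2 nm:
KE₁ = hc/λ₁ - φ = 6.1318 - 3.79 = 2.3418 eV

For λ₂ = 109.7 nm:
KE₂ = hc/λ₂ - φ = 11.3021 - 3.79 = 7.5121 eV

Change in KE:
ΔKE = KE₂ - KE₁ = 7.5121 - 2.3418 = 5.1704 eV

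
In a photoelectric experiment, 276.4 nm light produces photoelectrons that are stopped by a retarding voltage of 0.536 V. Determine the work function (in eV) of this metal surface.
3.95 eV

The stopping potential gives the maximum kinetic energy: KE_max = eV_s = 0.536 eV

From Einstein's photoelectric equation: KE_max = hc/λ - φ
Rearranging: φ = hc/λ - KE_max

Calculate photon energy:
E_photon = hc/λ = (6.626×10⁻³⁴ J·s)(3×10⁸ m/s) / (276.4×10⁻⁹ m) = 4.4857 eV

Therefore:
φ = 4.4857 - 0.536 = 3.95 eV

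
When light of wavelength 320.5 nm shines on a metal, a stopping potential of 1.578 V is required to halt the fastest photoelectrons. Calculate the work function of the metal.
2.29 eV

The stopping potential gives the maximum kinetic energy: KE_max = eV_s = 1.578 eV

From Einstein's photoelectric equation: KE_max = hc/λ - φ
Rearranging: φ = hc/λ - KE_max

Calculate photon energy:
E_photon = hc/λ = (6.626×10⁻³⁴ J·s)(3×10⁸ m/s) / (320.5×10⁻⁹ m) = 3.8685 eV

Therefore:
φ = 3.8685 - 1.578 = 2.29 eV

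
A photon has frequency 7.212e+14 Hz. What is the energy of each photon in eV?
2.9826 eV

Using E = hf:

E = hf = (6.626×10⁻³⁴ J·s)(7.212e+14 Hz)
E = 2.9826 eV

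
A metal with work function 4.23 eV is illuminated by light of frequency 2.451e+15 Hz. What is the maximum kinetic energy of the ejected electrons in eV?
5.9065 eV

Using Einstein's photoelectric equation: KE_max = hf - φ

First, calculate the photon energy:
E_photon = hf = (6.626×10⁻³⁴ J·s)(2.451e+15 Hz)
E_photon = 10.1365 eV

Then, the maximum kinetic energy:
KE_max = E_photon - φ = 10.1365 eV - 4.23 eV = 5.9065 eV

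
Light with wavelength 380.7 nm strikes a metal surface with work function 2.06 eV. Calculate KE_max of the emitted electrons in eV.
1.1967 eV

Using Einstein's photoelectric equation: KE_max = hf - φ = hc/λ - φ

First, calculate the photon energy:
E_photon = hc/λ = (6.626×10⁻³⁴ J·s)(3×10⁸ m/s) / (380.7×10⁻⁹ m)
E_photon = 3.2567 eV

Then, the maximum kinetic energy:
KE_max = E_photon - φ = 3.2567 eV - 2.06 eV = 1.1967 eV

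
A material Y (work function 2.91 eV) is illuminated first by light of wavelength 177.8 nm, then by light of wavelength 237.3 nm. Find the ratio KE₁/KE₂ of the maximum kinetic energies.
1.7553

Using Einstein's equation: KE_max = hc/λ - φ

For λ₁ = 177.8 nm:
E₁ = hc/λ₁ = 6.9732 eV
KE₁ = E₁ - φ = 6.9732 - 2.91 = 4.0632 eV

For λ₂ = 237.3 nm:
E₂ = hc/λ₂ = 5.2248 eV
KE₂ = E₂ - φ = 5.2248 - 2.91 = 2.3148 eV

Ratio: KE₁/KE₂ = 4.0632/2.3148 = 1.7553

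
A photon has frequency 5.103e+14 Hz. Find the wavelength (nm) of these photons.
587.48 nm

Using the wave equation: c = fλ

Solving for wavelength:
λ = c/f = (3×10⁸ m/s) / (5.103e+14 Hz)
λ = 587.48 nm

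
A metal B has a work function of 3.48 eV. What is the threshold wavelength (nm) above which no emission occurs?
356.28 nm

The threshold wavelength is when the photon energy equals the work function:
hc/λ₀ = φ

Solving for λ₀:
λ₀ = hc/φ = (6.626×10⁻³⁴ J·s)(3×10⁸ m/s) / (3.48 eV × 1.602×10⁻¹⁹ J/eV)
λ₀ = 356.28 nm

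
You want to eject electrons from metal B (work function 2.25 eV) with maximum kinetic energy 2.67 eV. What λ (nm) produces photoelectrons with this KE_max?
252.00 nm

From Einstein's equation: KE_max = hc/λ - φ

Rearranging for λ:
hc/λ = KE_max + φ
λ = hc/(KE_max + φ)

Required photon energy:
E_photon = KE_max + φ = 2.67 + 2.25 = 4.92 eV

Required wavelength:
λ = hc/E_photon = (6.626×10⁻³⁴)(3×10⁸) / (4.92 × 1.602×10⁻¹⁹)
λ = 252.00 nm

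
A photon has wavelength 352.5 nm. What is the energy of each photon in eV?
3.5173 eV

Using E = hf = hc/λ:

E = hc/λ = (6.626×10⁻³⁴ J·s)(3×10⁸ m/s) / (352.5×10⁻⁹ m)
E = 3.5173 eV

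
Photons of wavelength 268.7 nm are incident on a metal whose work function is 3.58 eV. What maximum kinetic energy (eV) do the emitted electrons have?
1.0342 eV

Using Einstein's photoelectric equation: KE_max = hf - φ = hc/λ - φ

First, calculate the photon energy:
E_photon = hc/λ = (6.626×10⁻³⁴ J·s)(3×10⁸ m/s) / (268.7×10⁻⁹ m)
E_photon = 4.6142 eV

Then, the maximum kinetic energy:
KE_max = E_photon - φ = 4.6142 eV - 3.58 eV = 1.0342 eV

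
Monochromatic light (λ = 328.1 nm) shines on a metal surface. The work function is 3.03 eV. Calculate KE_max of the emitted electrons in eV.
0.7489 eV

Using Einstein's photoelectric equation: KE_max = hf - φ = hc/λ - φ

First, calculate the photon energy:
E_photon = hc/λ = (6.626×10⁻³⁴ J·s)(3×10⁸ m/s) / (328.1×10⁻⁹ m)
E_photon = 3.7789 eV

Then, the maximum kinetic energy:
KE_max = E_photon - φ = 3.7789 eV - 3.03 eV = 0.7489 eV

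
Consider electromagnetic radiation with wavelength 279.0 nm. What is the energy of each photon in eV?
4.4439 eV

Using E = hf = hc/λ:

E = hc/λ = (6.626×10⁻³⁴ J·s)(3×10⁸ m/s) / (279.0×10⁻⁹ m)
E = 4.4439 eV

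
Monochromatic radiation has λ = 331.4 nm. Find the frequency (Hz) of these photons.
9.0462e+14 Hz

Using the wave equation: c = fλ

Solving for frequency:
f = c/λ = (3×10⁸ m/s) / (331.4×10⁻⁹ m)
f = 9.0462e+14 Hz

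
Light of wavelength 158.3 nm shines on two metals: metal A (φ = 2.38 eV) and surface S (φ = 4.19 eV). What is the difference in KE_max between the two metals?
1.8100 eV

Using KE_max = hc/λ - φ for each metal:

Photon energy: E = hc/λ = 7.8322 eV

For metal A (φ₁ = 2.38 eV):
KE₁ = E - φ₁ = 7.8322 - 2.38 = 5.4522 eV

For surface S (φ₂ = 4.19 eV):
KE₂ = E - φ₂ = 7.8322 - 4.19 = 3.6422 eV

Difference:
ΔKE = KE₁ - KE₂ = 5.4522 - 3.6422 = 1.8100 eV

Note: The difference equals the difference in work functions: 4.19 - 2.38 = 1.81 eV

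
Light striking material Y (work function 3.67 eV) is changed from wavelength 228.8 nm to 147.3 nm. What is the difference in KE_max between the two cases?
2.9982 eV

Using Einstein's equation: KE_max = hc/λ - φ

For λ₁ = 228.8 nm:
KE₁ = hc/λ₁ - φ = 5.4189 - 3.67 = 1.7489 eV

For λ₂ = 147.3 nm:
KE₂ = hc/λ₂ - φ = 8.4171 - 3.67 = 4.7471 eV

Change in KE:
ΔKE = KE₂ - KE₁ = 4.7471 - 1.7489 = 2.9982 eV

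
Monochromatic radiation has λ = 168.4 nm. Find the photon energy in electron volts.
7.3625 eV

Using E = hf = hc/λ:

E = hc/λ = (6.626×10⁻³⁴ J·s)(3×10⁸ m/s) / (168.4×10⁻⁹ m)
E = 7.3625 eV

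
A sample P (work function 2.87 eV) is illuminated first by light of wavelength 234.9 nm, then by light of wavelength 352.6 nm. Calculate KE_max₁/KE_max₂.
3.7262

Using Einstein's equation: KE_max = hc/λ - φ

For λ₁ = 234.9 nm:
E₁ = hc/λ₁ = 5.2782 eV
KE₁ = E₁ - φ = 5.2782 - 2.87 = 2.4082 eV

For λ₂ = 352.6 nm:
E₂ = hc/λ₂ = 3.5163 eV
KE₂ = E₂ - φ = 3.5163 - 2.87 = 0.6463 eV

Ratio: KE₁/KE₂ = 2.4082/0.6463 = 3.7262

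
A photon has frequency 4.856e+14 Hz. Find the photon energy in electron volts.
2.0083 eV

Using E = hf:

E = hf = (6.626×10⁻³⁴ J·s)(4.856e+14 Hz)
E = 2.0083 eV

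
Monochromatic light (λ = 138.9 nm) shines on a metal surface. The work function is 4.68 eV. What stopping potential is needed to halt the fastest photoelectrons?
4.2461 V

The stopping potential V_s satisfies: eV_s = KE_max

First, find KE_max using Einstein's equation:
E_photon = hc/λ = 8.9261 eV
KE_max = E_photon - φ = 8.9261 - 4.68 = 4.2461 eV

Since eV_s = KE_max:
V_s = KE_max/e = 4.2461 V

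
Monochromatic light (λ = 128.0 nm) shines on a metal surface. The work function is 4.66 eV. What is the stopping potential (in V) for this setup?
5.0263 V

The stopping potential V_s satisfies: eV_s = KE_max

First, find KE_max using Einstein's equation:
E_photon = hc/λ = 9.6863 eV
KE_max = E_photon - φ = 9.6863 - 4.66 = 5.0263 eV

Since eV_s = KE_max:
V_s = KE_max/e = 5.0263 V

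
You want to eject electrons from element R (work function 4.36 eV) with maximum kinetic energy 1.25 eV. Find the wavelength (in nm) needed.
221.01 nm

From Einstein's equation: KE_max = hc/λ - φ

Rearranging for λ:
hc/λ = KE_max + φ
λ = hc/(KE_max + φ)

Required photon energy:
E_photon = KE_max + φ = 1.25 + 4.36 = 5.61 eV

Required wavelength:
λ = hc/E_photon = (6.626×10⁻³⁴)(3×10⁸) / (5.61 × 1.602×10⁻¹⁹)
λ = 221.01 nm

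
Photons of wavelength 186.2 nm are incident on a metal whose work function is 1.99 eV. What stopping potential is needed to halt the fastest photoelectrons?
4.6687 V

The stopping potential V_s satisfies: eV_s = KE_max

First, find KE_max using Einstein's equation:
E_photon = hc/λ = 6.6587 eV
KE_max = E_photon - φ = 6.6587 - 1.99 = 4.6687 eV

Since eV_s = KE_max:
V_s = KE_max/e = 4.6687 V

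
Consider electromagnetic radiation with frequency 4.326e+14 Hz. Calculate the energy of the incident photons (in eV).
1.7891 eV

Using E = hf:

E = hf = (6.626×10⁻³⁴ J·s)(4.326e+14 Hz)
E = 1.7891 eV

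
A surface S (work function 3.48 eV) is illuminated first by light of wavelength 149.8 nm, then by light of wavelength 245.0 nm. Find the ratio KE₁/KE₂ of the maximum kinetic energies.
3.0347

Using Einstein's equation: KE_max = hc/λ - φ

For λ₁ = 149.8 nm:
E₁ = hc/λ₁ = 8.2766 eV
KE₁ = E₁ - φ = 8.2766 - 3.48 = 4.7966 eV

For λ₂ = 245.0 nm:
E₂ = hc/λ₂ = 5.0606 eV
KE₂ = E₂ - φ = 5.0606 - 3.48 = 1.5806 eV

Ratio: KE₁/KE₂ = 4.7966/1.5806 = 3.0347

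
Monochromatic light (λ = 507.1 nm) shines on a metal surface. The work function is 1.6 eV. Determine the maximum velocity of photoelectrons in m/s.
5.4519e+05 m/s

First, find the maximum kinetic energy:
E_photon = hc/λ = 2.4450 eV
KE_max = E_photon - φ = 2.4450 - 1.6 = 0.8450 eV

Convert to Joules: KE_max = 0.8450 × 1.602×10⁻¹⁹ J = 1.3538e-19 J

Then use KE = ½mv² to find velocity:
v = √(2·KE/m) = √(2 × 1.3538e-19 J / 9.109e-31 kg)
v = 5.4519e+05 m/s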